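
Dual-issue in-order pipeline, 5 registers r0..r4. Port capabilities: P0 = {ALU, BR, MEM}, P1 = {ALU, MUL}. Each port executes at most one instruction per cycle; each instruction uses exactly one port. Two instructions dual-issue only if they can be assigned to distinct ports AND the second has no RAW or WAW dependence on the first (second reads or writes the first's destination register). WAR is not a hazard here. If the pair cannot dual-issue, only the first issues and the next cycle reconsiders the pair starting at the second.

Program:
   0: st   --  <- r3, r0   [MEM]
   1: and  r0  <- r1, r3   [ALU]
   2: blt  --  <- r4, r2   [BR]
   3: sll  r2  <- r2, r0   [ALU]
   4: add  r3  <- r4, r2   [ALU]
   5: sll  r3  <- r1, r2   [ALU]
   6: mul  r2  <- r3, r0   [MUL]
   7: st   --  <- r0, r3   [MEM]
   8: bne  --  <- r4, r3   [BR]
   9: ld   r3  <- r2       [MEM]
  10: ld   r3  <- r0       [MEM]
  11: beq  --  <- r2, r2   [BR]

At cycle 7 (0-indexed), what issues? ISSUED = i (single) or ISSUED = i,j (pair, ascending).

ISSUED = 10

t=0 i0/i1:st/and ; 2-wide
t=1 i2/i3:blt/sll ; 2-wide
t=2 i4:add ; WAW r3
t=3 i5:sll ; RAW r3
t=4 i6/i7:mul/st ; 2-wide
t=5 i8:bne ; no-port BR/MEM
t=6 i9:ld ; no-port MEM/MEM
t=7 i10:ld ; no-port MEM/BR
t=8 i11:beq ; tail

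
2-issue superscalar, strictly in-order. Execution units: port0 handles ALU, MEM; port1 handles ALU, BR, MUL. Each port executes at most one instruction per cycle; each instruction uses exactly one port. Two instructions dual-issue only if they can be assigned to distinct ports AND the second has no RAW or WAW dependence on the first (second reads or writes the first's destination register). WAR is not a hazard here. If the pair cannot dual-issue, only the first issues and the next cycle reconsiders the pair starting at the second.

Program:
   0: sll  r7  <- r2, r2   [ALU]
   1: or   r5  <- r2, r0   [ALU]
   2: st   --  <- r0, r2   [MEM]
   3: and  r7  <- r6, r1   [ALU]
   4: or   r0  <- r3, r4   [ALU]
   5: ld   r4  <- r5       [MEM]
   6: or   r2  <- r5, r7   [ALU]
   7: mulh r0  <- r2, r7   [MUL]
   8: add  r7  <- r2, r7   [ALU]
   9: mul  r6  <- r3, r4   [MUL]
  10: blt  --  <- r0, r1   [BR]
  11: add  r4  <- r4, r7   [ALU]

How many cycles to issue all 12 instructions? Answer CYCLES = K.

#0 head=0: sll.ALU;or.ALU i0&i1 pair
#1 head=2: st.MEM;and.ALU i2&i3 pair
#2 head=4: or.ALU;ld.MEM i4&i5 pair
#3 head=6: or.ALU i6 RAW r2
#4 head=7: mulh.MUL;add.ALU i7&i8 pair
#5 head=9: mul.MUL i9 no-port MUL/BR
#6 head=10: blt.BR;add.ALU i10&i11 pair

CYCLES = 7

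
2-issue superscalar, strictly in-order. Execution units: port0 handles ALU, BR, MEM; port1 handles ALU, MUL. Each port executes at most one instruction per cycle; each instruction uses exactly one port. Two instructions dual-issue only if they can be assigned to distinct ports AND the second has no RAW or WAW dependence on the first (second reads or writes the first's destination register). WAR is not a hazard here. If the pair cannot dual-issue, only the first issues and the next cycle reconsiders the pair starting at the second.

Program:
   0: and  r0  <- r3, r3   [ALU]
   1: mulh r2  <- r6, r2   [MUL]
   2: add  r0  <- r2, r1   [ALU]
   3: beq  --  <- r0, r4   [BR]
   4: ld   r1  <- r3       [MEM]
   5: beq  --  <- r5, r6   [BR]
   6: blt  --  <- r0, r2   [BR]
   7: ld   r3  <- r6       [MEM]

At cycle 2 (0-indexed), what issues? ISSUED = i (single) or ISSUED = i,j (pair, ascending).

ISSUED = 3

t=0 i0/i1:and.ALU/mulh.MUL ; 2-wide
t=1 i2:add.ALU ; RAW r0
t=2 i3:beq.BR ; no-port BR/MEM
t=3 i4:ld.MEM ; no-port MEM/BR
t=4 i5:beq.BR ; no-port BR/BR
t=5 i6:blt.BR ; no-port BR/MEM
t=6 i7:ld.MEM ; tail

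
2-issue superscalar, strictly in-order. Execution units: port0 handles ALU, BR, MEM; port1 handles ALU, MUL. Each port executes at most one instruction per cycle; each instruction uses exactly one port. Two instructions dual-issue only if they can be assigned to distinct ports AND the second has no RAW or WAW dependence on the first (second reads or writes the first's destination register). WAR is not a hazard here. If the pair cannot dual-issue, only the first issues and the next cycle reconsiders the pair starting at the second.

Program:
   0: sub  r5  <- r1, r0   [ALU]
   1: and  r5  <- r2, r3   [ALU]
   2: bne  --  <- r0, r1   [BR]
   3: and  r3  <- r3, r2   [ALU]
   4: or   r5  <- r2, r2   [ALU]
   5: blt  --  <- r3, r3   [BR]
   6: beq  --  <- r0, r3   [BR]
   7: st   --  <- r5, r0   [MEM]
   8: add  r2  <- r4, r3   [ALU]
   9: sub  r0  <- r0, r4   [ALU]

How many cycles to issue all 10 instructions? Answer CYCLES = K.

CYCLES = 7

  cy0 -> i0 (sub.ALU) WAW r5
  cy1 -> i1&i2 (and.ALU/bne.BR) dual
  cy2 -> i3&i4 (and.ALU/or.ALU) dual
  cy3 -> i5 (blt.BR) no-port BR/BR
  cy4 -> i6 (beq.BR) no-port BR/MEM
  cy5 -> i7&i8 (st.MEM/add.ALU) dual
  cy6 -> i9 (sub.ALU) tail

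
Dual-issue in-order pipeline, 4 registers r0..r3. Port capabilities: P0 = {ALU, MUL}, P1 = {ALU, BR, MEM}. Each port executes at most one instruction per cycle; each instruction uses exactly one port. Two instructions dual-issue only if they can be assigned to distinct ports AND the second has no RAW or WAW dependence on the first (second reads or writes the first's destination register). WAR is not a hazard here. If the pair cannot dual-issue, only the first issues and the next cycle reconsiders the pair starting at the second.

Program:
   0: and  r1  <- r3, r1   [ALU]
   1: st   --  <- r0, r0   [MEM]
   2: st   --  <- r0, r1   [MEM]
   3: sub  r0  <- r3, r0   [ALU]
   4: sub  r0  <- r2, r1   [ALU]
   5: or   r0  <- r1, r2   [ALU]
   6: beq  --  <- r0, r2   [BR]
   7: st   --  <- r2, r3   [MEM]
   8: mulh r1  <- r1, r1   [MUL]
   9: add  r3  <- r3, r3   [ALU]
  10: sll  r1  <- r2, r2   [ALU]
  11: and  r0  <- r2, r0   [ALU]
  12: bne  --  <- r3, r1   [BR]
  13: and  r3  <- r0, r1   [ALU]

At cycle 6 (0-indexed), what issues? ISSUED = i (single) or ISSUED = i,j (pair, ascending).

  cy0 -> i0+i1 (and.ALU/st.MEM) 2-wide
  cy1 -> i2+i3 (st.MEM/sub.ALU) 2-wide
  cy2 -> i4 (sub.ALU) WAW r0
  cy3 -> i5 (or.ALU) RAW r0
  cy4 -> i6 (beq.BR) no-port BR/MEM
  cy5 -> i7+i8 (st.MEM/mulh.MUL) 2-wide
  cy6 -> i9+i10 (add.ALU/sll.ALU) 2-wide
  cy7 -> i11+i12 (and.ALU/bne.BR) 2-wide
  cy8 -> i13 (and.ALU) tail

ISSUED = 9,10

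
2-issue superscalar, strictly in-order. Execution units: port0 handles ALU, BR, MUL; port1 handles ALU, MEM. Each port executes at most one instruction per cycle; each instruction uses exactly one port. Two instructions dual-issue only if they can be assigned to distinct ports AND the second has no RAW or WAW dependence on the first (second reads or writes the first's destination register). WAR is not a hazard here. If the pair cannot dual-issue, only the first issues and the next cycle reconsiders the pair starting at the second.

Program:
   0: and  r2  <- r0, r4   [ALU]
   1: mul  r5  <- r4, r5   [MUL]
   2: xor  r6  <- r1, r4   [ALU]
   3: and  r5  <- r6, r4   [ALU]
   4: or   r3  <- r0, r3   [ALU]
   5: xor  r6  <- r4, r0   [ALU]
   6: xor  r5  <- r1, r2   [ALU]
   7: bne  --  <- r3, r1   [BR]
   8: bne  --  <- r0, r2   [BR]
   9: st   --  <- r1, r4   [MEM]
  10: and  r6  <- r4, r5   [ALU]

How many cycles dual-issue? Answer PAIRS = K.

PAIRS = 4

0. and/mul @i0+i1  | 2-wide
1. xor @i2  | RAW r6
2. and/or @i3+i4  | 2-wide
3. xor/xor @i5+i6  | 2-wide
4. bne @i7  | no-port BR/BR
5. bne/st @i8+i9  | 2-wide
6. and @i10  | tail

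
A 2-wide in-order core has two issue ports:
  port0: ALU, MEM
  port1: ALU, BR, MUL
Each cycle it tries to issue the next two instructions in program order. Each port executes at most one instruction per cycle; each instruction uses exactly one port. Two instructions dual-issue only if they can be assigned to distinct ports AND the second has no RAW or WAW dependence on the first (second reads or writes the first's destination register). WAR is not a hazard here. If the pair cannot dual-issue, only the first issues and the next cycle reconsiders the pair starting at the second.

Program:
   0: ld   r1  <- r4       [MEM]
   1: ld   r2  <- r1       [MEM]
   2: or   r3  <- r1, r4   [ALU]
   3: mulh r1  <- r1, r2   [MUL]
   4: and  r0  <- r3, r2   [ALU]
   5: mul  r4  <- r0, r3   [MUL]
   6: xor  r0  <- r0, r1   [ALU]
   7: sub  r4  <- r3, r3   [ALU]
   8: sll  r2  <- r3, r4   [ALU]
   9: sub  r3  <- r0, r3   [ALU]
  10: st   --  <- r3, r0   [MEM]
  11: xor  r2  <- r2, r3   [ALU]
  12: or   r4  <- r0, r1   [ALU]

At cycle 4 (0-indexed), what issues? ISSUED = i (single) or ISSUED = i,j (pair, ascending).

ISSUED = 7

  cy0 -> i0 (ld) no-port MEM/MEM
  cy1 -> i1+i2 (ld+or) 2-wide
  cy2 -> i3+i4 (mulh+and) 2-wide
  cy3 -> i5+i6 (mul+xor) 2-wide
  cy4 -> i7 (sub) RAW r4
  cy5 -> i8+i9 (sll+sub) 2-wide
  cy6 -> i10+i11 (st+xor) 2-wide
  cy7 -> i12 (or) tail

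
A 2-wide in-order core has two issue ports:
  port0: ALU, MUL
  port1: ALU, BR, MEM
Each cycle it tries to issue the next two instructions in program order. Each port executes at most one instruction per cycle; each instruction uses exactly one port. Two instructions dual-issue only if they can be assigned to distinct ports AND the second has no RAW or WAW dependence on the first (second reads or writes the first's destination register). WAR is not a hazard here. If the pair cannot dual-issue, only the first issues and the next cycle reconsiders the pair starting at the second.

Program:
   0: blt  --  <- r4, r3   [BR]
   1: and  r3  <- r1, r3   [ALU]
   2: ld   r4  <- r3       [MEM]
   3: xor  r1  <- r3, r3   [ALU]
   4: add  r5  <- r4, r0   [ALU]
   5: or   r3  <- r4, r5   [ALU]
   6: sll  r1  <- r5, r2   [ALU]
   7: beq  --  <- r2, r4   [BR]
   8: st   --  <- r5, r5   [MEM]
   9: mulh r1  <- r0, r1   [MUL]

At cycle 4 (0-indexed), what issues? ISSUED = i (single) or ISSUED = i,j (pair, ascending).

#0 head=0: blt.BR/and.ALU i0/i1 2-wide
#1 head=2: ld.MEM/xor.ALU i2/i3 2-wide
#2 head=4: add.ALU i4 RAW r5
#3 head=5: or.ALU/sll.ALU i5/i6 2-wide
#4 head=7: beq.BR i7 no-port BR/MEM
#5 head=8: st.MEM/mulh.MUL i8/i9 2-wide

ISSUED = 7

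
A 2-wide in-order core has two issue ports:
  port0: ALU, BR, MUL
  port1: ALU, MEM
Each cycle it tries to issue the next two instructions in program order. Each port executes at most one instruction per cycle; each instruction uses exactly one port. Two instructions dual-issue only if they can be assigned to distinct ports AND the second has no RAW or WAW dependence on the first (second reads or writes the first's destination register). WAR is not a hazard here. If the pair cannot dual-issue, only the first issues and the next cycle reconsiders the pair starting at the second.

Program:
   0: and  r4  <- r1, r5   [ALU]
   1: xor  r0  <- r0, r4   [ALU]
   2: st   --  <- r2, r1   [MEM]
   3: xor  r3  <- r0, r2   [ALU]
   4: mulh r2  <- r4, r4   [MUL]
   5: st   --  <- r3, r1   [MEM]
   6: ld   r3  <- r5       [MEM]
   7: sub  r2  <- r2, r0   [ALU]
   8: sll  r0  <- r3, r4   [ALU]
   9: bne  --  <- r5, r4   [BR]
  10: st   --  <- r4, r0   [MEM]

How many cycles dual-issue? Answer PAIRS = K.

c0: i0 and  RAW r4
c1: i1&i2 xor st  2-wide
c2: i3&i4 xor mulh  2-wide
c3: i5 st  no-port MEM/MEM
c4: i6&i7 ld sub  2-wide
c5: i8&i9 sll bne  2-wide
c6: i10 st  tail

PAIRS = 4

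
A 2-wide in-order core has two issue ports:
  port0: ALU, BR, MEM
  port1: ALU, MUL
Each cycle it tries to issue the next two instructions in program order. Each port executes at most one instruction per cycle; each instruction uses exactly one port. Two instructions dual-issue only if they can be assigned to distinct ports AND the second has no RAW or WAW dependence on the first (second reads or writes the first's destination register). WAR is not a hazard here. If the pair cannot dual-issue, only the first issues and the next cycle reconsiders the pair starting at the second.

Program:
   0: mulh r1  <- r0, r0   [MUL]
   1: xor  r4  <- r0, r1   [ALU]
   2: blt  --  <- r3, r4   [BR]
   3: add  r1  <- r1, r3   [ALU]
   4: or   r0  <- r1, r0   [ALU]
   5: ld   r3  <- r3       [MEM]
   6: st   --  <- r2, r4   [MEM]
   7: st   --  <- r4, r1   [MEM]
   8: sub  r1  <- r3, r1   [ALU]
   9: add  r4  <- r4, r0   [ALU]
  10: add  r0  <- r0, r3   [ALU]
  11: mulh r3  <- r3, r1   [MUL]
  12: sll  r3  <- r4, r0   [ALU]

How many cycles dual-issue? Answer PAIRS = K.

PAIRS = 4

c0: i0 mulh  RAW r1
c1: i1 xor  RAW r4
c2: i2&i3 blt add  pair
c3: i4&i5 or ld  pair
c4: i6 st  no-port MEM/MEM
c5: i7&i8 st sub  pair
c6: i9&i10 add add  pair
c7: i11 mulh  WAW r3
c8: i12 sll  tail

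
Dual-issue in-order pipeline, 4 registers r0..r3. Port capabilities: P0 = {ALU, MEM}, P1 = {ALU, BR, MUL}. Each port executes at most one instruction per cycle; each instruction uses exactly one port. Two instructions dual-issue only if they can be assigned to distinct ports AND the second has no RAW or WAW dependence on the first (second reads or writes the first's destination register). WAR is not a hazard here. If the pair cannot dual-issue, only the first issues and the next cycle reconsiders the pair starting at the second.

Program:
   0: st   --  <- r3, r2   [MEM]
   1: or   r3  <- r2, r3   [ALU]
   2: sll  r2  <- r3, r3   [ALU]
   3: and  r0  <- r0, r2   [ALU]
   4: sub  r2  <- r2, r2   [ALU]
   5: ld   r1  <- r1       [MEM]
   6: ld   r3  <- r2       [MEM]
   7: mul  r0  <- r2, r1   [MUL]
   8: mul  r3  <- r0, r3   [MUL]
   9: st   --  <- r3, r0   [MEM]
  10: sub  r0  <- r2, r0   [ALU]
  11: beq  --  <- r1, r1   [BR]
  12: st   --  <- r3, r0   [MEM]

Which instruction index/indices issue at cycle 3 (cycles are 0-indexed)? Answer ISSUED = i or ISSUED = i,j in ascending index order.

c0: i0/i1 st.MEM/or.ALU  2-wide
c1: i2 sll.ALU  RAW r2
c2: i3/i4 and.ALU/sub.ALU  2-wide
c3: i5 ld.MEM  no-port MEM/MEM
c4: i6/i7 ld.MEM/mul.MUL  2-wide
c5: i8 mul.MUL  RAW r3
c6: i9/i10 st.MEM/sub.ALU  2-wide
c7: i11/i12 beq.BR/st.MEM  2-wide

ISSUED = 5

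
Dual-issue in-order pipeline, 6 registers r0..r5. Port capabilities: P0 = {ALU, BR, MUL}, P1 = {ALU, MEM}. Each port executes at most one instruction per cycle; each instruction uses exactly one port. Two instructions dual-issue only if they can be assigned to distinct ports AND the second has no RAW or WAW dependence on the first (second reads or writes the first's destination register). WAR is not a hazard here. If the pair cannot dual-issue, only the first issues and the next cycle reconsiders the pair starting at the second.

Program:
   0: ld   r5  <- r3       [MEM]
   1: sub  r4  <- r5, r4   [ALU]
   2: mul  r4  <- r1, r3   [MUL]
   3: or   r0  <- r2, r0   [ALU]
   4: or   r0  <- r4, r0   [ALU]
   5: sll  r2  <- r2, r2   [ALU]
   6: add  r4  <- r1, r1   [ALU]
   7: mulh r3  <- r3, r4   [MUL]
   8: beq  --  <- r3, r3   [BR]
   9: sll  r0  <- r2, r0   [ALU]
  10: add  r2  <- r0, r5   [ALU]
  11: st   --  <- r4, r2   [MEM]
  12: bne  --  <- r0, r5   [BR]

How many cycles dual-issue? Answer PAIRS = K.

#0 head=0: ld.MEM i0 RAW r5
#1 head=1: sub.ALU i1 WAW r4
#2 head=2: mul.MUL;or.ALU i2,i3 pair
#3 head=4: or.ALU;sll.ALU i4,i5 pair
#4 head=6: add.ALU i6 RAW r4
#5 head=7: mulh.MUL i7 no-port MUL/BR
#6 head=8: beq.BR;sll.ALU i8,i9 pair
#7 head=10: add.ALU i10 RAW r2
#8 head=11: st.MEM;bne.BR i11,i12 pair

PAIRS = 4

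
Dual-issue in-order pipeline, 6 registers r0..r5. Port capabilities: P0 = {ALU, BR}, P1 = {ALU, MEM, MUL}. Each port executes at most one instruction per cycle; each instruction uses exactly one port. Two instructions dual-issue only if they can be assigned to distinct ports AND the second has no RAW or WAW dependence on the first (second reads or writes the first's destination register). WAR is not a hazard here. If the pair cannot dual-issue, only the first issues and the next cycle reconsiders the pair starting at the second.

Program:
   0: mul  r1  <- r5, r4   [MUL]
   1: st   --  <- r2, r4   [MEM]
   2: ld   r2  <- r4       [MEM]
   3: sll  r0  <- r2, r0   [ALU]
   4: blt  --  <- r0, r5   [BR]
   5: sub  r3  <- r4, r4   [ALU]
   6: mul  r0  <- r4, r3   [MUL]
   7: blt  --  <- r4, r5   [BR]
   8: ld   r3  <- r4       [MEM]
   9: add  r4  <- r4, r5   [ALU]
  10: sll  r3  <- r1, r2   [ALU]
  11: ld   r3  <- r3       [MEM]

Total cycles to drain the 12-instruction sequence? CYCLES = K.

t=0 i0:mul ; no-port MUL/MEM
t=1 i1:st ; no-port MEM/MEM
t=2 i2:ld ; RAW r2
t=3 i3:sll ; RAW r0
t=4 i4+i5:blt sub ; 2-wide
t=5 i6+i7:mul blt ; 2-wide
t=6 i8+i9:ld add ; 2-wide
t=7 i10:sll ; RAW+WAW r3
t=8 i11:ld ; tail

CYCLES = 9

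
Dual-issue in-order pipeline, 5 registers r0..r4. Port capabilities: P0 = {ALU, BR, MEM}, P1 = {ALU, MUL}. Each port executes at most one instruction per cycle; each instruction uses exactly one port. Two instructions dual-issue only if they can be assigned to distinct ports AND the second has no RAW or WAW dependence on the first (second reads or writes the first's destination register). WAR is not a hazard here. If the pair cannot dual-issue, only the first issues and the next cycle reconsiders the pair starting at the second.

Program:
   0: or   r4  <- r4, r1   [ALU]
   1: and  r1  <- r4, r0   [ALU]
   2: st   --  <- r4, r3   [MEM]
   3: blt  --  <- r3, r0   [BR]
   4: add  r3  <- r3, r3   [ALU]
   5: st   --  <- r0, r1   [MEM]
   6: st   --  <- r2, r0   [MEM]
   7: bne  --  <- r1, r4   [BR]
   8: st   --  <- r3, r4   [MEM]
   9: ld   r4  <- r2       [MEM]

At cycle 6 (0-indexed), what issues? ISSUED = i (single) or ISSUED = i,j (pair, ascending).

[0] i0  or.ALU  -- RAW r4
[1] i1&i2  and.ALU;st.MEM  -- dual
[2] i3&i4  blt.BR;add.ALU  -- dual
[3] i5  st.MEM  -- no-port MEM/MEM
[4] i6  st.MEM  -- no-port MEM/BR
[5] i7  bne.BR  -- no-port BR/MEM
[6] i8  st.MEM  -- no-port MEM/MEM
[7] i9  ld.MEM  -- tail

ISSUED = 8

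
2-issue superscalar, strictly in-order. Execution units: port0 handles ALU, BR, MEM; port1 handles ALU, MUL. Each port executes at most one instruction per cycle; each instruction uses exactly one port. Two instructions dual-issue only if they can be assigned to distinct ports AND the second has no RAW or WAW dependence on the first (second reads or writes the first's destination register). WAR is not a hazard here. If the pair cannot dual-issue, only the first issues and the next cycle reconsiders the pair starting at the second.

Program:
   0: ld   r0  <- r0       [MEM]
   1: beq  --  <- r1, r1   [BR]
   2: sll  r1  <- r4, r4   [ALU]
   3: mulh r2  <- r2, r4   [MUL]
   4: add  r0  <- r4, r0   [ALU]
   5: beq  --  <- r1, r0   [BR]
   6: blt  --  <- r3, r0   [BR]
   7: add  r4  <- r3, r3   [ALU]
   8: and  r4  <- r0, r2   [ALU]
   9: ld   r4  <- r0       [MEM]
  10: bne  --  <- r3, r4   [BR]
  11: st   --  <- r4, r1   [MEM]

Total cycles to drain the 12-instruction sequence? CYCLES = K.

[0] i0  ld.MEM  -- no-port MEM/BR
[1] i1+i2  beq.BR/sll.ALU  -- 2-wide
[2] i3+i4  mulh.MUL/add.ALU  -- 2-wide
[3] i5  beq.BR  -- no-port BR/BR
[4] i6+i7  blt.BR/add.ALU  -- 2-wide
[5] i8  and.ALU  -- WAW r4
[6] i9  ld.MEM  -- no-port MEM/BR
[7] i10  bne.BR  -- no-port BR/MEM
[8] i11  st.MEM  -- tail

CYCLES = 9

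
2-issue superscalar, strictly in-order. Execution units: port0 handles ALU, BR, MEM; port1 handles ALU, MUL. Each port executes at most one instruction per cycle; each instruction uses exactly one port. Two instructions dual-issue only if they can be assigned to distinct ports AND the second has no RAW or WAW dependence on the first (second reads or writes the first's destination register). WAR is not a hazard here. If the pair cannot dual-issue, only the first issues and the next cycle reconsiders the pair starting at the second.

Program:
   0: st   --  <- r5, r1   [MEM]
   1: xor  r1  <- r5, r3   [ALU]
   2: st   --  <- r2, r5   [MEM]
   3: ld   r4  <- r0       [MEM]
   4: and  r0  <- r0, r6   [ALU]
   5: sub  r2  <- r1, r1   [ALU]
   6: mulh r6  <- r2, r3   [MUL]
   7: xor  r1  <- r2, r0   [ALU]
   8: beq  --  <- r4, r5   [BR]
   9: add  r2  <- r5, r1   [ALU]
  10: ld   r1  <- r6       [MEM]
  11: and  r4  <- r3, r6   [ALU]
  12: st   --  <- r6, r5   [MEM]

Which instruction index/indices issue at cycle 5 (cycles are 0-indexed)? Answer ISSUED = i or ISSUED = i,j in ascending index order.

ISSUED = 8,9

[0] i0,i1  st;xor  -- dual
[1] i2  st  -- no-port MEM/MEM
[2] i3,i4  ld;and  -- dual
[3] i5  sub  -- RAW r2
[4] i6,i7  mulh;xor  -- dual
[5] i8,i9  beq;add  -- dual
[6] i10,i11  ld;and  -- dual
[7] i12  st  -- tail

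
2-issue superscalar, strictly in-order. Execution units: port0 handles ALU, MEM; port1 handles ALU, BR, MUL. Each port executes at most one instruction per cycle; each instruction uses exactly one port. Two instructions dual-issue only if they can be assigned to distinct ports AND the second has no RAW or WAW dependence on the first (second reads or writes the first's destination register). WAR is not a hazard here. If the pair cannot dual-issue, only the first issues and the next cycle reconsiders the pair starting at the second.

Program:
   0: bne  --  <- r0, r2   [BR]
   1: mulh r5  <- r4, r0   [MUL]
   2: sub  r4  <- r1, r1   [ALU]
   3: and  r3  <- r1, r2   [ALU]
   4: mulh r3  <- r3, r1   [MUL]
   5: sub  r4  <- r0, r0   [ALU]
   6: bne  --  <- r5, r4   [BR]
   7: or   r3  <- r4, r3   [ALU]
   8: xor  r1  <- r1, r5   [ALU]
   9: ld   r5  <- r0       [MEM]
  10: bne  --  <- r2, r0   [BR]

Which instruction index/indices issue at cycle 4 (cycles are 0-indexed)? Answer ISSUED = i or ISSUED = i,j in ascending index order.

ISSUED = 6,7

  cy0 -> i0 (bne) no-port BR/MUL
  cy1 -> i1&i2 (mulh+sub) pair
  cy2 -> i3 (and) RAW+WAW r3
  cy3 -> i4&i5 (mulh+sub) pair
  cy4 -> i6&i7 (bne+or) pair
  cy5 -> i8&i9 (xor+ld) pair
  cy6 -> i10 (bne) tail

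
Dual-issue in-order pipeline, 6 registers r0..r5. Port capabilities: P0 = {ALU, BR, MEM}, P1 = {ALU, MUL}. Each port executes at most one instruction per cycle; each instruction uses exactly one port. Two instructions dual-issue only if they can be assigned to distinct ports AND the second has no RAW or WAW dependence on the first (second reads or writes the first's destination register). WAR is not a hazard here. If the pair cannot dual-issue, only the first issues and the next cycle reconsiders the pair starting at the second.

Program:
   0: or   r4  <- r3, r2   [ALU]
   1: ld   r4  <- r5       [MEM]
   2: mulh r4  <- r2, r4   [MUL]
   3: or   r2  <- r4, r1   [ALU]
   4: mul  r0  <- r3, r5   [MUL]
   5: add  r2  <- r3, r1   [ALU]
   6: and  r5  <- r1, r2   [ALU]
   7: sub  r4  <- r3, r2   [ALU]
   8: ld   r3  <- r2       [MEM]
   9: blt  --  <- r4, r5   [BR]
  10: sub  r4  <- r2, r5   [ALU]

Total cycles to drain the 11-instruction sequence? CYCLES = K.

t=0 i0:or.ALU ; WAW r4
t=1 i1:ld.MEM ; RAW+WAW r4
t=2 i2:mulh.MUL ; RAW r4
t=3 i3&i4:or.ALU/mul.MUL ; dual
t=4 i5:add.ALU ; RAW r2
t=5 i6&i7:and.ALU/sub.ALU ; dual
t=6 i8:ld.MEM ; no-port MEM/BR
t=7 i9&i10:blt.BR/sub.ALU ; dual

CYCLES = 8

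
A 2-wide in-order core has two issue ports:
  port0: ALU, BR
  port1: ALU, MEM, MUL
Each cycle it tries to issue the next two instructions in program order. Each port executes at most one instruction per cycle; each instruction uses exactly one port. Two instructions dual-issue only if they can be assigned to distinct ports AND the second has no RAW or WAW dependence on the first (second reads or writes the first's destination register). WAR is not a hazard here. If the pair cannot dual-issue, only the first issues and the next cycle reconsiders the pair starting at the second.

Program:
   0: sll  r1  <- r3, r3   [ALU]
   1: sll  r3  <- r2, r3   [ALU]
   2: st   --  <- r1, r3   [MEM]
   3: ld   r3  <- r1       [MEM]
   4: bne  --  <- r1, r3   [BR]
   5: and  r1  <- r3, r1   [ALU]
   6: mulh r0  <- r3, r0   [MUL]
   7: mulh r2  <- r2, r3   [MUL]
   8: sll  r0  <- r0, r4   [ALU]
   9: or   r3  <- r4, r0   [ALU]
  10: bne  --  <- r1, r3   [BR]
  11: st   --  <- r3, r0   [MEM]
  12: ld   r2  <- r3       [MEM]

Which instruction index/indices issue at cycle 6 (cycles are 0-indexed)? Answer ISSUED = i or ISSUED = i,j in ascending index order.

#0 head=0: sll sll i0/i1 2-wide
#1 head=2: st i2 no-port MEM/MEM
#2 head=3: ld i3 RAW r3
#3 head=4: bne and i4/i5 2-wide
#4 head=6: mulh i6 no-port MUL/MUL
#5 head=7: mulh sll i7/i8 2-wide
#6 head=9: or i9 RAW r3
#7 head=10: bne st i10/i11 2-wide
#8 head=12: ld i12 tail

ISSUED = 9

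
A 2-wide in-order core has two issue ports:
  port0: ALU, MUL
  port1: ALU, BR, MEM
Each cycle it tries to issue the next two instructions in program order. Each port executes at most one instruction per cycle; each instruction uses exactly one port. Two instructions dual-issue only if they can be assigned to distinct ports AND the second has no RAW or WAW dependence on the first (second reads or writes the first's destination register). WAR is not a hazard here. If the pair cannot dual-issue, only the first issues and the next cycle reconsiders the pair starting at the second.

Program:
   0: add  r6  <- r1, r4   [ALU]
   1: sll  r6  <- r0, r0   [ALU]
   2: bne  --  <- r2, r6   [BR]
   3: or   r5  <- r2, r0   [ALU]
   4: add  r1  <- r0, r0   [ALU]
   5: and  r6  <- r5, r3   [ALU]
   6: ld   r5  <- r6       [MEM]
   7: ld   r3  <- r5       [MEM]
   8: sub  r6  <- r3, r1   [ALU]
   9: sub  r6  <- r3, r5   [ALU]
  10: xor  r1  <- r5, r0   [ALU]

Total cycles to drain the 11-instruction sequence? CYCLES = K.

[0] i0  add  -- WAW r6
[1] i1  sll  -- RAW r6
[2] i2/i3  bne or  -- 2-wide
[3] i4/i5  add and  -- 2-wide
[4] i6  ld  -- no-port MEM/MEM
[5] i7  ld  -- RAW r3
[6] i8  sub  -- WAW r6
[7] i9/i10  sub xor  -- 2-wide

CYCLES = 8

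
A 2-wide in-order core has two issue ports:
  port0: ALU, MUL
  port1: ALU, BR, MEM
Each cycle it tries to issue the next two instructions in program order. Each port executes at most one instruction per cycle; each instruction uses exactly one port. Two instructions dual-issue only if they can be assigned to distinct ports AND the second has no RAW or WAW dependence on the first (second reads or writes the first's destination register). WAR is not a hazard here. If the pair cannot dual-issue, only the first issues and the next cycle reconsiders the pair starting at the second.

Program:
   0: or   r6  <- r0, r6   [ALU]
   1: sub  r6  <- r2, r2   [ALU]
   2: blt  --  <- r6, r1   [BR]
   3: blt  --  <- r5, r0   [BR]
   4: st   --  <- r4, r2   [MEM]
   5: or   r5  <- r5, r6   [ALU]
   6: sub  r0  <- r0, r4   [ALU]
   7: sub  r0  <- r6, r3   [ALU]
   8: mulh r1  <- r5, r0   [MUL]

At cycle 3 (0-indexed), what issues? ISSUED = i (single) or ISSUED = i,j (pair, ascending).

ISSUED = 3

  cy0 -> i0 (or.ALU) WAW r6
  cy1 -> i1 (sub.ALU) RAW r6
  cy2 -> i2 (blt.BR) no-port BR/BR
  cy3 -> i3 (blt.BR) no-port BR/MEM
  cy4 -> i4/i5 (st.MEM+or.ALU) pair
  cy5 -> i6 (sub.ALU) WAW r0
  cy6 -> i7 (sub.ALU) RAW r0
  cy7 -> i8 (mulh.MUL) tail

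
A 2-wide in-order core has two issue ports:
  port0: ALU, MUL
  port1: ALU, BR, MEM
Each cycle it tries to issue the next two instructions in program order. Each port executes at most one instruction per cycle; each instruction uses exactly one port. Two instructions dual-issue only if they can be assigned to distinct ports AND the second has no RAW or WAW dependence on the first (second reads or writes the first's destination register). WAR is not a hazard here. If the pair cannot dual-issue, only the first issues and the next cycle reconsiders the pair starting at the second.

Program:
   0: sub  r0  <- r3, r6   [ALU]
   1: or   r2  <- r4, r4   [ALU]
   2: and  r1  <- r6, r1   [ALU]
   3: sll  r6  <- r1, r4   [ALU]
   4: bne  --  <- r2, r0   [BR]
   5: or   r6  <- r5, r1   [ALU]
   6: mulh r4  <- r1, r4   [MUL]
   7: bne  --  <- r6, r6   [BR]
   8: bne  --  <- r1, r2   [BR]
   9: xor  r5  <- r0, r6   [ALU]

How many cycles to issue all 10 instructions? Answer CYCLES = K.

CYCLES = 6

t=0 i0&i1:sub;or ; 2-wide
t=1 i2:and ; RAW r1
t=2 i3&i4:sll;bne ; 2-wide
t=3 i5&i6:or;mulh ; 2-wide
t=4 i7:bne ; no-port BR/BR
t=5 i8&i9:bne;xor ; 2-wide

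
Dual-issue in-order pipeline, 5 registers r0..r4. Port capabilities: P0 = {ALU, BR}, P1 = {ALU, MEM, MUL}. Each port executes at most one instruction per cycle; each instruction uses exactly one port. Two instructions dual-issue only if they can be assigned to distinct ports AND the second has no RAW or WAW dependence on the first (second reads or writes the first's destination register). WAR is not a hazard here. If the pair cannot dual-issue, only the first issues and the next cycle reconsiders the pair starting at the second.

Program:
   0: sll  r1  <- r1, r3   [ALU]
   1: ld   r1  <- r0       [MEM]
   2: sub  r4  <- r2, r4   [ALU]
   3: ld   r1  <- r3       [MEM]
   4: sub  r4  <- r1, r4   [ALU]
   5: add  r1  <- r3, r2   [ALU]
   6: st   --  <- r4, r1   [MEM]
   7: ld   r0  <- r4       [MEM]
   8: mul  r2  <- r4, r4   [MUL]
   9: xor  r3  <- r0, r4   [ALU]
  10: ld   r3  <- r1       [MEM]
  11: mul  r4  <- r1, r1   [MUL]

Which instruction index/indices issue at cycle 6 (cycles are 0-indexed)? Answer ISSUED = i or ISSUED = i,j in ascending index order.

[0] i0  sll  -- WAW r1
[1] i1+i2  ld+sub  -- pair
[2] i3  ld  -- RAW r1
[3] i4+i5  sub+add  -- pair
[4] i6  st  -- no-port MEM/MEM
[5] i7  ld  -- no-port MEM/MUL
[6] i8+i9  mul+xor  -- pair
[7] i10  ld  -- no-port MEM/MUL
[8] i11  mul  -- tail

ISSUED = 8,9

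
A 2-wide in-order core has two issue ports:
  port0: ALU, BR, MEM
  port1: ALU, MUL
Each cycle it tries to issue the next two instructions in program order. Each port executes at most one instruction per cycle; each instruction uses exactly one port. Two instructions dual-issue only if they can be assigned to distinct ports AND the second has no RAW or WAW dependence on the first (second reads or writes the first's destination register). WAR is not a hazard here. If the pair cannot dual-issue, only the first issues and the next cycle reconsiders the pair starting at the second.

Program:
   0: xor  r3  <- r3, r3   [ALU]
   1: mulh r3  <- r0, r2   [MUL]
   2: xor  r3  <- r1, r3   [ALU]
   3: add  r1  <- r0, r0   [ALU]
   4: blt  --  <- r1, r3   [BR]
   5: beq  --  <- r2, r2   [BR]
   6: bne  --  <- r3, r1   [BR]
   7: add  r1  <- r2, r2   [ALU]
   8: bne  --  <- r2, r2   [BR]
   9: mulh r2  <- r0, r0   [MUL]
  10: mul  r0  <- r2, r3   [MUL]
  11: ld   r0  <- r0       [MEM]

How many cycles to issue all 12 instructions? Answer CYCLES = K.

CYCLES = 9

  cy0 -> i0 (xor.ALU) WAW r3
  cy1 -> i1 (mulh.MUL) RAW+WAW r3
  cy2 -> i2&i3 (xor.ALU+add.ALU) 2-wide
  cy3 -> i4 (blt.BR) no-port BR/BR
  cy4 -> i5 (beq.BR) no-port BR/BR
  cy5 -> i6&i7 (bne.BR+add.ALU) 2-wide
  cy6 -> i8&i9 (bne.BR+mulh.MUL) 2-wide
  cy7 -> i10 (mul.MUL) RAW+WAW r0
  cy8 -> i11 (ld.MEM) tail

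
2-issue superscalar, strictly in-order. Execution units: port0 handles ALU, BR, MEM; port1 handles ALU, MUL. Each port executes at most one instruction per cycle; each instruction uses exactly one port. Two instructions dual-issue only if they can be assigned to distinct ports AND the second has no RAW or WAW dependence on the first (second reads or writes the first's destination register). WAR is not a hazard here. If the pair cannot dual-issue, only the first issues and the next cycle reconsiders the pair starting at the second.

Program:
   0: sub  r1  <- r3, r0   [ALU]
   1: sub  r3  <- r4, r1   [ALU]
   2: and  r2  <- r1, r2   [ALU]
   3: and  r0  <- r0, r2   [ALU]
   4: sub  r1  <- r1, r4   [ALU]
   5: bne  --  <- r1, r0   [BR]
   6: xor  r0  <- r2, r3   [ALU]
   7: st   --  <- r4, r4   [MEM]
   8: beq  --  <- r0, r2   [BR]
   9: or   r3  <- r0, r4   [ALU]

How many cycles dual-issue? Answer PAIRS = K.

PAIRS = 4

#0 head=0: sub i0 RAW r1
#1 head=1: sub/and i1&i2 2-wide
#2 head=3: and/sub i3&i4 2-wide
#3 head=5: bne/xor i5&i6 2-wide
#4 head=7: st i7 no-port MEM/BR
#5 head=8: beq/or i8&i9 2-wide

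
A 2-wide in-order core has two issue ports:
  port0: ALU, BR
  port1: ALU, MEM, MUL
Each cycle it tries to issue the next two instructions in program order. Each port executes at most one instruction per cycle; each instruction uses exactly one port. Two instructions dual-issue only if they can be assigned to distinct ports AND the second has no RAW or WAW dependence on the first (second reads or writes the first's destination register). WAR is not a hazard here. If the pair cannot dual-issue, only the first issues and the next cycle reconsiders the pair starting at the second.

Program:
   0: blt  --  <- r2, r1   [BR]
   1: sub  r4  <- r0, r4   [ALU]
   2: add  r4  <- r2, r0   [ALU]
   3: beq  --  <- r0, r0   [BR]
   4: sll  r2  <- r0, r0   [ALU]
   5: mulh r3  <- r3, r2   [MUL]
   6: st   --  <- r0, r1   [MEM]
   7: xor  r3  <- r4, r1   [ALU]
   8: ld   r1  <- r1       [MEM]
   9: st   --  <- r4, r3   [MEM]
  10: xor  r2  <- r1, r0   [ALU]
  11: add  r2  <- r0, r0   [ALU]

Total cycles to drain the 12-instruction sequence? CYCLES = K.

CYCLES = 8

c0: i0,i1 blt.BR+sub.ALU  dual
c1: i2,i3 add.ALU+beq.BR  dual
c2: i4 sll.ALU  RAW r2
c3: i5 mulh.MUL  no-port MUL/MEM
c4: i6,i7 st.MEM+xor.ALU  dual
c5: i8 ld.MEM  no-port MEM/MEM
c6: i9,i10 st.MEM+xor.ALU  dual
c7: i11 add.ALU  tail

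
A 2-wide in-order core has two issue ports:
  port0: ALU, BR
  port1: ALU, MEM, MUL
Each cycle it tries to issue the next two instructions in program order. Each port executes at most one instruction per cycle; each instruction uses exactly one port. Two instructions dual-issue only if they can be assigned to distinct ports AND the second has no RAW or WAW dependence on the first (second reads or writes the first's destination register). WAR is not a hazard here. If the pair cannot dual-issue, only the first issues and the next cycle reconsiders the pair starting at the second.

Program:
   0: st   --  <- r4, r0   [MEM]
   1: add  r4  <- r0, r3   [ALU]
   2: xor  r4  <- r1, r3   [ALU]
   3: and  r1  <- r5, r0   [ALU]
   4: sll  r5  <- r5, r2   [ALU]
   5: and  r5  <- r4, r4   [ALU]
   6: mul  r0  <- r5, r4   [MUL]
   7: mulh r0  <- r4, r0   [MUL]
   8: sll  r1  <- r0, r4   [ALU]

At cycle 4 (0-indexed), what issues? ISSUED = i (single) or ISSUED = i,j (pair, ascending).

c0: i0+i1 st add  2-wide
c1: i2+i3 xor and  2-wide
c2: i4 sll  WAW r5
c3: i5 and  RAW r5
c4: i6 mul  no-port MUL/MUL
c5: i7 mulh  RAW r0
c6: i8 sll  tail

ISSUED = 6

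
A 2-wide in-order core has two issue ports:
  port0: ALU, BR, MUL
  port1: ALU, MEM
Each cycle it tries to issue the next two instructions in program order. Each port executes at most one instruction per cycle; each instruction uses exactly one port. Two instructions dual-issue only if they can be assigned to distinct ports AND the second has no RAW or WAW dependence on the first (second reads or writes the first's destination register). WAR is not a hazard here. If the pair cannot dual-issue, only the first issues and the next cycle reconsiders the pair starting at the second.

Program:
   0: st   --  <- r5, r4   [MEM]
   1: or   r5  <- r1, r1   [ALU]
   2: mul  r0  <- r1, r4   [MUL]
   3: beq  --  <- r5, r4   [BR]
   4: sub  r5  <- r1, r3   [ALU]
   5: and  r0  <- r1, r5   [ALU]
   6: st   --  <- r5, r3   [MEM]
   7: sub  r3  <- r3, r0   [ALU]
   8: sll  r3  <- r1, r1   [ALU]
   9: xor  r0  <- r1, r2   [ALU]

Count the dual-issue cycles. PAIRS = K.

PAIRS = 4

[0] i0&i1  st.MEM+or.ALU  -- dual
[1] i2  mul.MUL  -- no-port MUL/BR
[2] i3&i4  beq.BR+sub.ALU  -- dual
[3] i5&i6  and.ALU+st.MEM  -- dual
[4] i7  sub.ALU  -- WAW r3
[5] i8&i9  sll.ALU+xor.ALU  -- dual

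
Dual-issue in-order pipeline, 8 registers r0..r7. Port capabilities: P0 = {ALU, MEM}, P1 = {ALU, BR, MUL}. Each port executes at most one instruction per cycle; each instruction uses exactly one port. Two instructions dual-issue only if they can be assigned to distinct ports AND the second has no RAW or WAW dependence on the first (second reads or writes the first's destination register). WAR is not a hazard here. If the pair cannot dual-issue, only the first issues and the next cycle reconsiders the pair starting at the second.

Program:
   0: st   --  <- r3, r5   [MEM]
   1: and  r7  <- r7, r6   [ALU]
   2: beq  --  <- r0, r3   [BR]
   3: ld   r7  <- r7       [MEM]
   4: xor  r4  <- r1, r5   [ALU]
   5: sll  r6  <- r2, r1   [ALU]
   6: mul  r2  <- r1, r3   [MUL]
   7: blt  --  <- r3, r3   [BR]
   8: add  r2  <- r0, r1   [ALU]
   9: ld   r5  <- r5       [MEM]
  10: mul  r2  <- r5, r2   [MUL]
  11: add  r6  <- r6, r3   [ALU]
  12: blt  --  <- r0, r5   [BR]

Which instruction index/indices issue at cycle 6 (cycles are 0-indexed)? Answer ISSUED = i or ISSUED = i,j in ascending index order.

0. st;and @i0/i1  | dual
1. beq;ld @i2/i3  | dual
2. xor;sll @i4/i5  | dual
3. mul @i6  | no-port MUL/BR
4. blt;add @i7/i8  | dual
5. ld @i9  | RAW r5
6. mul;add @i10/i11  | dual
7. blt @i12  | tail

ISSUED = 10,11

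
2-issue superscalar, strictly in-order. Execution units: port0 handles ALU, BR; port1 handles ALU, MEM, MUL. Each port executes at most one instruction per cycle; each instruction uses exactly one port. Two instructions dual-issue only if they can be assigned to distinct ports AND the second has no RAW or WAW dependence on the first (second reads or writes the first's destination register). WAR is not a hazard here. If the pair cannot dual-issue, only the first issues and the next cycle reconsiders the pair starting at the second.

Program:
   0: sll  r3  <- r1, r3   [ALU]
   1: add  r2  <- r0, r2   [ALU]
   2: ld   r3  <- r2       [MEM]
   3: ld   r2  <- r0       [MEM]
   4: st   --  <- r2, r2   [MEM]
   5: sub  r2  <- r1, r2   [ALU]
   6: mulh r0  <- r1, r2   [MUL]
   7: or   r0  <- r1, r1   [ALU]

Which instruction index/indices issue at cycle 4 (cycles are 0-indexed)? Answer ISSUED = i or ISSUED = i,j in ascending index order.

ISSUED = 6

[0] i0,i1  sll+add  -- 2-wide
[1] i2  ld  -- no-port MEM/MEM
[2] i3  ld  -- no-port MEM/MEM
[3] i4,i5  st+sub  -- 2-wide
[4] i6  mulh  -- WAW r0
[5] i7  or  -- tail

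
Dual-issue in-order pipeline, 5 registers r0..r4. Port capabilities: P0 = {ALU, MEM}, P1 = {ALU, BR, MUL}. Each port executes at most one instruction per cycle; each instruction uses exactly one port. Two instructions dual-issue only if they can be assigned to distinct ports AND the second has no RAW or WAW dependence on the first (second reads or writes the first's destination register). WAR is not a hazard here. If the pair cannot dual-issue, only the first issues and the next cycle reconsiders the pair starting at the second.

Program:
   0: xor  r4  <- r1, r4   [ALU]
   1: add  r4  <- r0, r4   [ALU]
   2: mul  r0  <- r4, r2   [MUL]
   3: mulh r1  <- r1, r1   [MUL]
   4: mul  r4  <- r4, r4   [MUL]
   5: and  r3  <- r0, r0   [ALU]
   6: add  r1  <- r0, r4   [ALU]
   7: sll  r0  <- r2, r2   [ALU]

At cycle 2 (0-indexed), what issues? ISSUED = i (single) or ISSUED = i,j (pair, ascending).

ISSUED = 2

c0: i0 xor  RAW+WAW r4
c1: i1 add  RAW r4
c2: i2 mul  no-port MUL/MUL
c3: i3 mulh  no-port MUL/MUL
c4: i4&i5 mul and  dual
c5: i6&i7 add sll  dual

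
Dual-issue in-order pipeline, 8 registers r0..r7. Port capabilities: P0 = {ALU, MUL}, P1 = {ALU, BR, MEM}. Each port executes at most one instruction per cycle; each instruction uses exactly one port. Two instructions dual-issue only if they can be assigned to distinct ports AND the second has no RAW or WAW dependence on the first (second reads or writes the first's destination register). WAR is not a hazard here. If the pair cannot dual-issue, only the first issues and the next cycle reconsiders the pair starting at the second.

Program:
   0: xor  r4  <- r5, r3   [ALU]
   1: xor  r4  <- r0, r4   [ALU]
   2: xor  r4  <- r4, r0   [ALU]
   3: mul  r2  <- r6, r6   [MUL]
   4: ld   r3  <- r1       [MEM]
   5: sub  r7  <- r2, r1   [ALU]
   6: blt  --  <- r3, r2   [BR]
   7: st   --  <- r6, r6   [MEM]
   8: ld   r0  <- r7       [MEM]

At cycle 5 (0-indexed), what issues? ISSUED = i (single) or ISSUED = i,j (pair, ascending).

ISSUED = 7

[0] i0  xor.ALU  -- RAW+WAW r4
[1] i1  xor.ALU  -- RAW+WAW r4
[2] i2,i3  xor.ALU mul.MUL  -- 2-wide
[3] i4,i5  ld.MEM sub.ALU  -- 2-wide
[4] i6  blt.BR  -- no-port BR/MEM
[5] i7  st.MEM  -- no-port MEM/MEM
[6] i8  ld.MEM  -- tail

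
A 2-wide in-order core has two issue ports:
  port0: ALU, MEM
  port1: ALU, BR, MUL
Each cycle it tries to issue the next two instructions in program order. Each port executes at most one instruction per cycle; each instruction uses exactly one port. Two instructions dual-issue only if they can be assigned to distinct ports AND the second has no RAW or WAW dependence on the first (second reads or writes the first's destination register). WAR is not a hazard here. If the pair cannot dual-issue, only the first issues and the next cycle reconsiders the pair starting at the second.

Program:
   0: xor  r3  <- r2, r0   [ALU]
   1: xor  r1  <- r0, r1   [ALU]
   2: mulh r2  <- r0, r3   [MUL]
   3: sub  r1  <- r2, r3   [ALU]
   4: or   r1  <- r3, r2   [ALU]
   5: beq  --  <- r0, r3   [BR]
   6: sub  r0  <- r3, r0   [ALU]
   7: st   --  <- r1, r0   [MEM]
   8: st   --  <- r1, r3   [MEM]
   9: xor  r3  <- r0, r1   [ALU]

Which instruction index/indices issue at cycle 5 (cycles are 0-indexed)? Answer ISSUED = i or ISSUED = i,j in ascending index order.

ISSUED = 7

c0: i0+i1 xor.ALU;xor.ALU  dual
c1: i2 mulh.MUL  RAW r2
c2: i3 sub.ALU  WAW r1
c3: i4+i5 or.ALU;beq.BR  dual
c4: i6 sub.ALU  RAW r0
c5: i7 st.MEM  no-port MEM/MEM
c6: i8+i9 st.MEM;xor.ALU  dual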